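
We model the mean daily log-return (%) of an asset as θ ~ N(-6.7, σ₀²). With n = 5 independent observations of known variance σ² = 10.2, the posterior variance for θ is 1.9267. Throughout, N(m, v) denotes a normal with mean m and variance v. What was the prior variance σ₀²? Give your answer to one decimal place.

σ₀² = 34.7

Posterior precision equals prior precision plus data precision: 1/σ_n² = 1/σ₀² + n/σ².
So 1/σ₀² = 1/1.9267 − 5/10.2 = 0.519022 − 0.490196 = 0.028826.
Hence σ₀² = 1/0.028826 ≈ 34.7.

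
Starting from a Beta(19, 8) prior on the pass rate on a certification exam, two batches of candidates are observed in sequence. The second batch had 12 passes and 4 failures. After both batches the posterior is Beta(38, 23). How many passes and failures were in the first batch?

7 passes and 11 failures

Because Beta–binomial updating is additive in the counts, the combined data contributed (α_post−α_prior, β_post−β_prior) successes and failures.
Total across both batches: 38−19=19 passes, 23−8=15 failures.
Subtract the second batch: 19−12=7 passes and 15−4=11 failures.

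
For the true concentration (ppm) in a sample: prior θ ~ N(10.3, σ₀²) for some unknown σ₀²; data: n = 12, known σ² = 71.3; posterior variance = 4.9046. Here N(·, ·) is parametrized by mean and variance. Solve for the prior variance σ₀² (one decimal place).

σ₀² = 28.1

Posterior precision equals prior precision plus data precision: 1/σ_n² = 1/σ₀² + n/σ².
So 1/σ₀² = 1/4.9046 − 12/71.3 = 0.203890 − 0.168303 = 0.035587.
Hence σ₀² = 1/0.035587 ≈ 28.1.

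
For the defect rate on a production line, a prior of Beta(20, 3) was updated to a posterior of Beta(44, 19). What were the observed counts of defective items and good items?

Beta is conjugate to the binomial likelihood: posterior = Beta(a+s, b+f).
So s = 44 − 20 = 24 and f = 19 − 3 = 16.

24 defective items and 16 good items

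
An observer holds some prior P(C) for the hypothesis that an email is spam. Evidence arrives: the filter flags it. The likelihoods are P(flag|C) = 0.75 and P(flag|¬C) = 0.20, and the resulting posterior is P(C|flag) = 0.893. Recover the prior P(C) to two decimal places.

P(C) = 0.69

In odds form, posterior odds = prior odds × likelihood ratio, so prior odds = posterior odds ÷ LR.
Posterior odds = 0.893/(1−0.893) = 8.3458. LR = 0.75/0.20 = 3.7500.
Prior odds = 8.3458/3.7500 = 2.2255, so P(C) = 2.2255/(1+2.2255) ≈ 0.69.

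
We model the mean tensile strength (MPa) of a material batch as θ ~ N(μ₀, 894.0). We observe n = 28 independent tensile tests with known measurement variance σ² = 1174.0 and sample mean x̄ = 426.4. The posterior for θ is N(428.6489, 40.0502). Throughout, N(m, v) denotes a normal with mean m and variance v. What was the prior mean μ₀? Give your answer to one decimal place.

The posterior mean is a precision-weighted average: μ_n = (τ₀μ₀ + τ_data·x̄)/(τ₀+τ_data), with τ₀=1/σ₀² and τ_data=n/σ².
Here τ₀ = 1/894.0 = 0.001119 and τ_data = 28/1174.0 = 0.023850, so τ_n = 0.024969.
Rearranging for μ₀: μ₀ = (μ_n·τ_n − τ_data·x̄)/τ₀ = (428.6489·0.024969 − 0.023850·426.4) / 0.001119 = 0.533294/0.001119 ≈ 476.6.

μ₀ = 476.6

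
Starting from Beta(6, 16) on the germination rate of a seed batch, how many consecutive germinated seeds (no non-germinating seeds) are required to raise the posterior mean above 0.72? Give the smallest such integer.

k = 36

After k germinated seeds and 0 non-germinating seeds the posterior is Beta(6+k, 16), with mean (6+k)/(6+16+k).
Set (6+k)/(22+k) > 0.72 and solve: k > (0.72·22 − 6)/(1 − 0.72) = 35.143.
The smallest integer exceeding 35.143 is 36, and checking k=36: (42)/(58) = 0.7241 > 0.72.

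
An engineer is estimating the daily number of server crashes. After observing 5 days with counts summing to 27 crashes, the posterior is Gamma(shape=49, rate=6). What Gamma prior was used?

Gamma(shape=22, rate=1)

Gamma–Poisson conjugacy: posterior shape = α + Σxᵢ, posterior rate = β + n.
So α = 49 − 27 = 22 and β = 6 − 5 = 1.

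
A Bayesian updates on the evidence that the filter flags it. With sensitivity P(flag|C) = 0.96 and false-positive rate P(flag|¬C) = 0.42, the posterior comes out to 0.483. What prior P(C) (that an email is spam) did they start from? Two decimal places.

In odds form, posterior odds = prior odds × likelihood ratio, so prior odds = posterior odds ÷ LR.
Posterior odds = 0.483/(1−0.483) = 0.9342. LR = 0.96/0.42 = 2.2857.
Prior odds = 0.9342/2.2857 = 0.4087, so P(C) = 0.4087/(1+0.4087) ≈ 0.29.

P(C) = 0.29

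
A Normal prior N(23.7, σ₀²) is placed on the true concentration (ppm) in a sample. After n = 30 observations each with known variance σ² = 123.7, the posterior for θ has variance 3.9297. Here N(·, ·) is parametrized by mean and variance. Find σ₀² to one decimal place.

For the Normal–Normal model with known σ², precisions add: τ_n = τ₀ + n/σ².
So 1/σ₀² = 1/3.9297 − 30/123.7 = 0.254472 − 0.242522 = 0.011950.
Hence σ₀² = 1/0.011950 ≈ 83.7.

σ₀² = 83.7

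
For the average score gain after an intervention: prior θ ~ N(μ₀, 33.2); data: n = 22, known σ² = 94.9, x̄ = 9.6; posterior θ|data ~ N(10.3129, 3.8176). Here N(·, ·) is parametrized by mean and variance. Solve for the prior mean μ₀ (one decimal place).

With known observation variance, the Normal–Normal posterior has precision τ_n = τ₀ + n/σ² and mean μ_n = (τ₀μ₀ + (n/σ²)x̄)/τ_n.
Here τ₀ = 1/33.2 = 0.030120 and τ_data = 22/94.9 = 0.231823, so τ_n = 0.261943.
Rearranging for μ₀: μ₀ = (μ_n·τ_n − τ_data·x̄)/τ₀ = (10.3129·0.261943 − 0.231823·9.6) / 0.030120 = 0.475891/0.030120 ≈ 15.8.

μ₀ = 15.8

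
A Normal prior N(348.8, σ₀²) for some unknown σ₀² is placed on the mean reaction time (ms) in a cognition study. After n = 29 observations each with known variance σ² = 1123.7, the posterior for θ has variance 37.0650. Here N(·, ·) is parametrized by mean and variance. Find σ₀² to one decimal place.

σ₀² = 853.2

Posterior precision equals prior precision plus data precision: 1/σ_n² = 1/σ₀² + n/σ².
So 1/σ₀² = 1/37.0650 − 29/1123.7 = 0.026980 − 0.025808 = 0.001172.
Hence σ₀² = 1/0.001172 ≈ 853.2.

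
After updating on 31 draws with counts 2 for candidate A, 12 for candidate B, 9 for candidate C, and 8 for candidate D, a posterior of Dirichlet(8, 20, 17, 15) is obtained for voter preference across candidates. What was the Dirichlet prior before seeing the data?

Dirichlet(6, 8, 8, 7)

For a Dirichlet(α) prior with multinomial counts c, the posterior is Dirichlet(α + c) componentwise.
Subtract each count from the matching posterior parameter: 8−2=6, 20−12=8, 17−9=8, 15−8=7.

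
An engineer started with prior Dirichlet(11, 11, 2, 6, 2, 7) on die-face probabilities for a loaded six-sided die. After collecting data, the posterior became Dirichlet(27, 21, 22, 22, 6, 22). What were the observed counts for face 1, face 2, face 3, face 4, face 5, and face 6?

For a Dirichlet(α) prior with multinomial counts c, the posterior is Dirichlet(α + c) componentwise.
Counts are posterior − prior componentwise: 27−11=16, 21−11=10, 22−2=20, 22−6=16, 6−2=4, 22−7=15.

counts (16, 10, 20, 16, 4, 15)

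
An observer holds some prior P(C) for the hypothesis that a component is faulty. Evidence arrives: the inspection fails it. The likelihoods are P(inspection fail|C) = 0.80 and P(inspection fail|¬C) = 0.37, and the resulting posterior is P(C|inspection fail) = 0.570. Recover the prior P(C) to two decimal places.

P(C) = 0.38

Bayes' rule in odds form gives O(C|E) = O(C)·[P(E|C)/P(E|¬C)], hence O(C) = O(C|E)/LR.
Posterior odds = 0.570/(1−0.570) = 1.3256. LR = 0.80/0.37 = 2.1622.
Prior odds = 1.3256/2.1622 = 0.6131, so P(C) = 0.6131/(1+0.6131) ≈ 0.38.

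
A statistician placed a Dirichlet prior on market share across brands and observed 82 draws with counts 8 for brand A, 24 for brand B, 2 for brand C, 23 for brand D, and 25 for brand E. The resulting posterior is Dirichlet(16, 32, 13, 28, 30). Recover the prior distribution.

For a Dirichlet(α) prior with multinomial counts c, the posterior is Dirichlet(α + c) componentwise.
Subtract each count from the matching posterior parameter: 16−8=8, 32−24=8, 13−2=11, 28−23=5, 30−25=5.

Dirichlet(8, 8, 11, 5, 5)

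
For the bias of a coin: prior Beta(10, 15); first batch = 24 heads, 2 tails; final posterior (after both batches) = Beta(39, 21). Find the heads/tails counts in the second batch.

5 heads and 4 tails

Sequential conjugate updates are equivalent to a single update on the pooled data, so total successes = posterior α − prior α and total failures = posterior β − prior β.
Total across both batches: 39−10=29 heads, 21−15=6 tails.
Subtract the first batch: 29−24=5 heads and 6−2=4 tails.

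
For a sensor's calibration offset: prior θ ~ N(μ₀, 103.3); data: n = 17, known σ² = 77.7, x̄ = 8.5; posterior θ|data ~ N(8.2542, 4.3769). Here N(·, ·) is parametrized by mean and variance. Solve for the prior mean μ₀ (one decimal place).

The posterior mean is a precision-weighted average: μ_n = (τ₀μ₀ + τ_data·x̄)/(τ₀+τ_data), with τ₀=1/σ₀² and τ_data=n/σ².
Here τ₀ = 1/103.3 = 0.009681 and τ_data = 17/77.7 = 0.218790, so τ_n = 0.228471.
Rearranging for μ₀: μ₀ = (μ_n·τ_n − τ_data·x̄)/τ₀ = (8.2542·0.228471 − 0.218790·8.5) / 0.009681 = 0.026130/0.009681 ≈ 2.7.

μ₀ = 2.7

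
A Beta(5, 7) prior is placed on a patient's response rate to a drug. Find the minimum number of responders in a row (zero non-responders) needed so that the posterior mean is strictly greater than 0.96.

After k responders and 0 non-responders the posterior is Beta(5+k, 7), with mean (5+k)/(5+7+k).
Set (5+k)/(12+k) > 0.96 and solve: k > (0.96·12 − 5)/(1 − 0.96) = 163.000.
The smallest integer exceeding 163.000 is 164.

k = 164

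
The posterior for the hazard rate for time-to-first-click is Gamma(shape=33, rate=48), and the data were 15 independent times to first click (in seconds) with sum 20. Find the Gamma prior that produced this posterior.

Gamma(shape=18, rate=28)

Gamma–exponential conjugacy: posterior shape = α + n, posterior rate = β + Σtᵢ.
So α = 33 − 15 = 18 and β = 48 − 20 = 28.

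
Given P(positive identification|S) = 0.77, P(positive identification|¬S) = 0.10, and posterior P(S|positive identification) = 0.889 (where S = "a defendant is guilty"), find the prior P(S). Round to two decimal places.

In odds form, posterior odds = prior odds × likelihood ratio, so prior odds = posterior odds ÷ LR.
Posterior odds = 0.889/(1−0.889) = 8.0090. LR = 0.77/0.10 = 7.7000.
Prior odds = 8.0090/7.7000 = 1.0401, so P(S) = 1.0401/(1+1.0401) ≈ 0.51.

P(S) = 0.51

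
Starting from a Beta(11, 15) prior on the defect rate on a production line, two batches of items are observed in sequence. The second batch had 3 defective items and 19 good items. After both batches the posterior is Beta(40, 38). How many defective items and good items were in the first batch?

26 defective items and 4 good items

Sequential conjugate updates are equivalent to a single update on the pooled data, so total successes = posterior α − prior α and total failures = posterior β − prior β.
Total across both batches: 40−11=29 defective items, 38−15=23 good items.
Subtract the second batch: 29−3=26 defective items and 23−19=4 good items.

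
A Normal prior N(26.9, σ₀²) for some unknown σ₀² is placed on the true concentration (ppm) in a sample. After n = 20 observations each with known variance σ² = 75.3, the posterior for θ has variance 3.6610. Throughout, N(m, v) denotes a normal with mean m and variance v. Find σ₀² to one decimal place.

σ₀² = 132.5

For the Normal–Normal model with known σ², precisions add: τ_n = τ₀ + n/σ².
So 1/σ₀² = 1/3.6610 − 20/75.3 = 0.273149 − 0.265604 = 0.007545.
Hence σ₀² = 1/0.007545 ≈ 132.5.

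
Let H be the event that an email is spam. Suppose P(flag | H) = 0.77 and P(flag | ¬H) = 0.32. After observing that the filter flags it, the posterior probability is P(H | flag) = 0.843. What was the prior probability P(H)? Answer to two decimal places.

P(H) = 0.69

Bayes' rule in odds form gives O(H|E) = O(H)·[P(E|H)/P(E|¬H)], hence O(H) = O(H|E)/LR.
Posterior odds = 0.843/(1−0.843) = 5.3694. LR = 0.77/0.32 = 2.4062.
Prior odds = 5.3694/2.4062 = 2.2315, so P(H) = 2.2315/(1+2.2315) ≈ 0.69.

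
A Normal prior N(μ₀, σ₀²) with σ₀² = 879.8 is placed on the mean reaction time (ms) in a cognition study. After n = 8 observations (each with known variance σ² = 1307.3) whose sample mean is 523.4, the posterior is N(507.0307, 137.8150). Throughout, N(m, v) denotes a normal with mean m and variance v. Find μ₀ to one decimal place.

With known observation variance, the Normal–Normal posterior has precision τ_n = τ₀ + n/σ² and mean μ_n = (τ₀μ₀ + (n/σ²)x̄)/τ_n.
Here τ₀ = 1/879.8 = 0.001137 and τ_data = 8/1307.3 = 0.006119, so τ_n = 0.007256.
Rearranging for μ₀: μ₀ = (μ_n·τ_n − τ_data·x̄)/τ₀ = (507.0307·0.007256 − 0.006119·523.4) / 0.001137 = 0.476330/0.001137 ≈ 418.9.

μ₀ = 418.9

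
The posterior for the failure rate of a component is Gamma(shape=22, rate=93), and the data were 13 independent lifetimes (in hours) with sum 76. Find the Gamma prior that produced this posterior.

For an exponential likelihood with a Gamma(α, β) prior on the rate, n observations with total T give posterior Gamma(α+n, β+T).
So α = 22 − 13 = 9 and β = 93 − 76 = 17.

Gamma(shape=9, rate=17)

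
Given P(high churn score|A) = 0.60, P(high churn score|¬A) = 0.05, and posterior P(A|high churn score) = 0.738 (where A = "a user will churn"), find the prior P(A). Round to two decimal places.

Bayes' rule in odds form gives O(A|E) = O(A)·[P(E|A)/P(E|¬A)], hence O(A) = O(A|E)/LR.
Posterior odds = 0.738/(1−0.738) = 2.8168. LR = 0.60/0.05 = 12.0000.
Prior odds = 2.8168/12.0000 = 0.2347, so P(A) = 0.2347/(1+0.2347) ≈ 0.19.

P(A) = 0.19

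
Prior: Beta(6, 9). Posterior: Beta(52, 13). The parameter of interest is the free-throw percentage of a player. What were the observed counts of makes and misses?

46 makes and 4 misses

A Beta(α, β) prior with s successes and f failures in binomial data gives a Beta(α+s, β+f) posterior.
So s = 52 − 6 = 46 and f = 13 − 9 = 4.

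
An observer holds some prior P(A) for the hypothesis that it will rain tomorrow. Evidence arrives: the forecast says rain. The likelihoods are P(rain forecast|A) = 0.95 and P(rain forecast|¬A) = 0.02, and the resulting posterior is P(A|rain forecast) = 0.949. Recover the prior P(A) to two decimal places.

Bayes' rule in odds form gives O(A|E) = O(A)·[P(E|A)/P(E|¬A)], hence O(A) = O(A|E)/LR.
Posterior odds = 0.949/(1−0.949) = 18.6078. LR = 0.95/0.02 = 47.5000.
Prior odds = 18.6078/47.5000 = 0.3917, so P(A) = 0.3917/(1+0.3917) ≈ 0.28.

P(A) = 0.28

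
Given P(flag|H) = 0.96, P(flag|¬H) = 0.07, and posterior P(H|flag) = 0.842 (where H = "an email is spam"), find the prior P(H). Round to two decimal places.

Bayes' rule in odds form gives O(H|E) = O(H)·[P(E|H)/P(E|¬H)], hence O(H) = O(H|E)/LR.
Posterior odds = 0.842/(1−0.842) = 5.3291. LR = 0.96/0.07 = 13.7143.
Prior odds = 5.3291/13.7143 = 0.3886, so P(H) = 0.3886/(1+0.3886) ≈ 0.28.

P(H) = 0.28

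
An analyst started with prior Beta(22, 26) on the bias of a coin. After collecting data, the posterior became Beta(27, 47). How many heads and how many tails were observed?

A Beta(a, b) prior with s successes and f failures in binomial data gives a Beta(a+s, b+f) posterior.
Match parameters: s=27−22=5, f=47−26=21.

5 heads and 21 tails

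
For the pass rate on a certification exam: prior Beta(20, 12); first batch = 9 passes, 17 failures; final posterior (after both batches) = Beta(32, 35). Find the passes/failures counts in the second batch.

3 passes and 6 failures

Sequential conjugate updates are equivalent to a single update on the pooled data, so total successes = posterior α − prior α and total failures = posterior β − prior β.
Total across both batches: 32−20=12 passes, 35−12=23 failures.
Subtract the first batch: 12−9=3 passes and 23−17=6 failures.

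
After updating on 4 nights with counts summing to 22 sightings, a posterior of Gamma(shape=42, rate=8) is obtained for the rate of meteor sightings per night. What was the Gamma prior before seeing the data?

A Gamma(α, β) prior (rate parametrization) on a Poisson rate with n observations summing to S gives posterior Gamma(α+S, β+n).
So α = 42 − 22 = 20 and β = 8 − 4 = 4.

Gamma(shape=20, rate=4)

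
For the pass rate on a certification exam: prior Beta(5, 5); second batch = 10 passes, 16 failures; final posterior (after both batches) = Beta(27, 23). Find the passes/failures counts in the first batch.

Sequential conjugate updates are equivalent to a single update on the pooled data, so total successes = posterior α − prior α and total failures = posterior β − prior β.
Total across both batches: 27−5=22 passes, 23−5=18 failures.
Subtract the second batch: 22−10=12 passes and 18−16=2 failures.

12 passes and 2 failures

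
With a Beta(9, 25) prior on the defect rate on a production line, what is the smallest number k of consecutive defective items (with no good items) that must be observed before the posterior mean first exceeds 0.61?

After k defective items and 0 good items the posterior is Beta(9+k, 25), with mean (9+k)/(9+25+k).
Set (9+k)/(34+k) > 0.61 and solve: k > (0.61·34 − 9)/(1 − 0.61) = 30.103.
The smallest integer exceeding 30.103 is 31, and checking k=31: (40)/(65) = 0.6154 > 0.61.

k = 31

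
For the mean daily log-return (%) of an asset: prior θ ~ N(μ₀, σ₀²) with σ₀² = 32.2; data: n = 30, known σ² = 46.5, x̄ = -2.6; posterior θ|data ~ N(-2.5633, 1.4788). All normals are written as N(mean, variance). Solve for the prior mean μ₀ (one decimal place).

μ₀ = -1.8

The posterior mean is a precision-weighted average: μ_n = (τ₀μ₀ + τ_data·x̄)/(τ₀+τ_data), with τ₀=1/σ₀² and τ_data=n/σ².
Here τ₀ = 1/32.2 = 0.031056 and τ_data = 30/46.5 = 0.645161, so τ_n = 0.676217.
Rearranging for μ₀: μ₀ = (μ_n·τ_n − τ_data·x̄)/τ₀ = (-2.5633·0.676217 − 0.645161·-2.6) / 0.031056 = -0.055928/0.031056 ≈ -1.8.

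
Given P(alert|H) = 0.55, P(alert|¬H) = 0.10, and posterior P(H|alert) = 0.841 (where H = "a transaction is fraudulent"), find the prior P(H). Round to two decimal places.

P(H) = 0.49

Bayes' rule in odds form gives O(H|E) = O(H)·[P(E|H)/P(E|¬H)], hence O(H) = O(H|E)/LR.
Posterior odds = 0.841/(1−0.841) = 5.2893. LR = 0.55/0.10 = 5.5000.
Prior odds = 5.2893/5.5000 = 0.9617, so P(H) = 0.9617/(1+0.9617) ≈ 0.49.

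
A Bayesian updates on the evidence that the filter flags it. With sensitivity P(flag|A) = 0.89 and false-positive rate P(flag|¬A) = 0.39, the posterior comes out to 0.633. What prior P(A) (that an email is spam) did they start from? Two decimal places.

Bayes' rule in odds form gives O(A|E) = O(A)·[P(E|A)/P(E|¬A)], hence O(A) = O(A|E)/LR.
Posterior odds = 0.633/(1−0.633) = 1.7248. LR = 0.89/0.39 = 2.2821.
Prior odds = 1.7248/2.2821 = 0.7558, so P(A) = 0.7558/(1+0.7558) ≈ 0.43.

P(A) = 0.43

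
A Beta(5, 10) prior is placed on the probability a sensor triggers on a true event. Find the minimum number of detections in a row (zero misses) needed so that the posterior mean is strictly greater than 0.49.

k = 5

After k detections and 0 misses the posterior is Beta(5+k, 10), with mean (5+k)/(5+10+k).
Set (5+k)/(15+k) > 0.49 and solve: k > (0.49·15 − 5)/(1 − 0.49) = 4.608.
The smallest integer exceeding 4.608 is 5.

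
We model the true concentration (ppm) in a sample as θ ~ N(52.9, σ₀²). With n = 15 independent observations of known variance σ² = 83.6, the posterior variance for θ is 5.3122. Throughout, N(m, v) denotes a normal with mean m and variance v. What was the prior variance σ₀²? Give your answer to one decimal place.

σ₀² = 113.4

Posterior precision equals prior precision plus data precision: 1/σ_n² = 1/σ₀² + n/σ².
So 1/σ₀² = 1/5.3122 − 15/83.6 = 0.188246 − 0.179426 = 0.008820.
Hence σ₀² = 1/0.008820 ≈ 113.4.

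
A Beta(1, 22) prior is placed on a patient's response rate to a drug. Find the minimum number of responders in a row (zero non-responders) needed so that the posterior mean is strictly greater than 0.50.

After k responders and 0 non-responders the posterior is Beta(1+k, 22), with mean (1+k)/(1+22+k).
Set (1+k)/(23+k) > 0.50 and solve: k > (0.50·23 − 1)/(1 − 0.50) = 21.000.
The smallest integer exceeding 21.000 is 22.

k = 22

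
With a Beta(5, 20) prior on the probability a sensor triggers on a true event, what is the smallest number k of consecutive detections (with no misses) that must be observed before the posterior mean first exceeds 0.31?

k = 4

After k detections and 0 misses the posterior is Beta(5+k, 20), with mean (5+k)/(5+20+k).
Set (5+k)/(25+k) > 0.31 and solve: k > (0.31·25 − 5)/(1 − 0.31) = 3.986.
The smallest integer exceeding 3.986 is 4, and checking k=4: (9)/(29) = 0.3103 > 0.31.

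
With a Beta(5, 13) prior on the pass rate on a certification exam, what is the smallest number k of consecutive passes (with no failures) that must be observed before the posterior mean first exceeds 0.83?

k = 59

After k passes and 0 failures the posterior is Beta(5+k, 13), with mean (5+k)/(5+13+k).
Set (5+k)/(18+k) > 0.83 and solve: k > (0.83·18 − 5)/(1 − 0.83) = 58.471.
The smallest integer exceeding 58.471 is 59.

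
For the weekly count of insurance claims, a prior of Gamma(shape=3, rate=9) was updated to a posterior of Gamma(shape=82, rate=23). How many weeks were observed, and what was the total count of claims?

n = 14 weeks with total 79 claims

Gamma–Poisson conjugacy: posterior shape = α + Σxᵢ, posterior rate = β + n.
Matching: Σxᵢ = 82 − 3 = 79 and n = 23 − 9 = 14.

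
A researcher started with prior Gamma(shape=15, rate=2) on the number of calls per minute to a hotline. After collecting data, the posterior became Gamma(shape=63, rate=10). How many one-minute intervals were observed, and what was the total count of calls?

n = 8 one-minute intervals with total 48 calls

Gamma–Poisson conjugacy: posterior shape = α + Σxᵢ, posterior rate = β + n.
Matching: Σxᵢ = 63 − 15 = 48 and n = 10 − 2 = 8.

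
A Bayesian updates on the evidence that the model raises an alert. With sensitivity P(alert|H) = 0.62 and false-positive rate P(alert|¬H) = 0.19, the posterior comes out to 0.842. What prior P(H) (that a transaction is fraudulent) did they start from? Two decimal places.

P(H) = 0.62

In odds form, posterior odds = prior odds × likelihood ratio, so prior odds = posterior odds ÷ LR.
Posterior odds = 0.842/(1−0.842) = 5.3291. LR = 0.62/0.19 = 3.2632.
Prior odds = 5.3291/3.2632 = 1.6331, so P(H) = 1.6331/(1+1.6331) ≈ 0.62.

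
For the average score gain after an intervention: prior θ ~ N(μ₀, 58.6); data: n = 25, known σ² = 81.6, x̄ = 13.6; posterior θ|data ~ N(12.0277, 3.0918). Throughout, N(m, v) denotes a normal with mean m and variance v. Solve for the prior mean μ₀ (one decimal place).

μ₀ = -16.2

The posterior mean is a precision-weighted average: μ_n = (τ₀μ₀ + τ_data·x̄)/(τ₀+τ_data), with τ₀=1/σ₀² and τ_data=n/σ².
Here τ₀ = 1/58.6 = 0.017065 and τ_data = 25/81.6 = 0.306373, so τ_n = 0.323438.
Rearranging for μ₀: μ₀ = (μ_n·τ_n − τ_data·x̄)/τ₀ = (12.0277·0.323438 − 0.306373·13.6) / 0.017065 = -0.276458/0.017065 ≈ -16.2.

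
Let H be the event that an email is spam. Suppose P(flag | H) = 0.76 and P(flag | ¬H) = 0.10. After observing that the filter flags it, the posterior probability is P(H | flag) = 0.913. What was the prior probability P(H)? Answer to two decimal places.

P(H) = 0.58

In odds form, posterior odds = prior odds × likelihood ratio, so prior odds = posterior odds ÷ LR.
Posterior odds = 0.913/(1−0.913) = 10.4943. LR = 0.76/0.10 = 7.6000.
Prior odds = 10.4943/7.6000 = 1.3808, so P(H) = 1.3808/(1+1.3808) ≈ 0.58.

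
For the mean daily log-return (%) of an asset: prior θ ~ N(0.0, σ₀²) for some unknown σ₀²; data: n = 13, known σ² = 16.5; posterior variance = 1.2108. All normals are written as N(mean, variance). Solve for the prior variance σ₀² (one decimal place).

σ₀² = 26.3

Posterior precision equals prior precision plus data precision: 1/σ_n² = 1/σ₀² + n/σ².
So 1/σ₀² = 1/1.2108 − 13/16.5 = 0.825900 − 0.787879 = 0.038021.
Hence σ₀² = 1/0.038021 ≈ 26.3.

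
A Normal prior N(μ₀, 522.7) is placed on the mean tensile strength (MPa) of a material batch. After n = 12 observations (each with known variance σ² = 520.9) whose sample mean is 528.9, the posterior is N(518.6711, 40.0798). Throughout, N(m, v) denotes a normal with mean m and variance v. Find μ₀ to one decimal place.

With known observation variance, the Normal–Normal posterior has precision τ_n = τ₀ + n/σ² and mean μ_n = (τ₀μ₀ + (n/σ²)x̄)/τ_n.
Here τ₀ = 1/522.7 = 0.001913 and τ_data = 12/520.9 = 0.023037, so τ_n = 0.024950.
Rearranging for μ₀: μ₀ = (μ_n·τ_n − τ_data·x̄)/τ₀ = (518.6711·0.024950 − 0.023037·528.9) / 0.001913 = 0.756575/0.001913 ≈ 395.5.

μ₀ = 395.5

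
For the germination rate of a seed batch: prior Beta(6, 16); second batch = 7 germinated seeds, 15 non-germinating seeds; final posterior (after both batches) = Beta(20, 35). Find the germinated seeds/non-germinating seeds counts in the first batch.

Because Beta–binomial updating is additive in the counts, the combined data contributed (α_post−α_prior, β_post−β_prior) successes and failures.
Total across both batches: 20−6=14 germinated seeds, 35−16=19 non-germinating seeds.
Subtract the second batch: 14−7=7 germinated seeds and 19−15=4 non-germinating seeds.

7 germinated seeds and 4 non-germinating seeds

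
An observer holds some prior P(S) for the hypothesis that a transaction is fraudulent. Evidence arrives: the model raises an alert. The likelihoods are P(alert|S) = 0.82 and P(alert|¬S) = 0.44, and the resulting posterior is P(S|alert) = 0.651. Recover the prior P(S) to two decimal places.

In odds form, posterior odds = prior odds × likelihood ratio, so prior odds = posterior odds ÷ LR.
Posterior odds = 0.651/(1−0.651) = 1.8653. LR = 0.82/0.44 = 1.8636.
Prior odds = 1.8653/1.8636 = 1.0009, so P(S) = 1.0009/(1+1.0009) ≈ 0.50.

P(S) = 0.50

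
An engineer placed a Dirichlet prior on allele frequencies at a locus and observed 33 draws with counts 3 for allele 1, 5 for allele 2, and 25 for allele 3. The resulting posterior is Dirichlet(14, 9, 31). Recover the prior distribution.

Dirichlet(11, 4, 6)

For a Dirichlet(α) prior with multinomial counts c, the posterior is Dirichlet(α + c) componentwise.
Subtract each count from the matching posterior parameter: 14−3=11, 9−5=4, 31−25=6.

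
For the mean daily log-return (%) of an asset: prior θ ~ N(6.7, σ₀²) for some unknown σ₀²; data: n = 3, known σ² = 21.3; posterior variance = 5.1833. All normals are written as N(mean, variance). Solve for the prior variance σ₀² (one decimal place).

σ₀² = 19.2

For the Normal–Normal model with known σ², precisions add: τ_n = τ₀ + n/σ².
So 1/σ₀² = 1/5.1833 − 3/21.3 = 0.192927 − 0.140845 = 0.052082.
Hence σ₀² = 1/0.052082 ≈ 19.2.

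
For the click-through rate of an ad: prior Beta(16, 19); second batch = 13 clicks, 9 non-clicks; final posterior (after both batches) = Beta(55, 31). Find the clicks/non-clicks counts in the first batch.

Because Beta–binomial updating is additive in the counts, the combined data contributed (α_post−α_prior, β_post−β_prior) successes and failures.
Total across both batches: 55−16=39 clicks, 31−19=12 non-clicks.
Subtract the second batch: 39−13=26 clicks and 12−9=3 non-clicks.

26 clicks and 3 non-clicks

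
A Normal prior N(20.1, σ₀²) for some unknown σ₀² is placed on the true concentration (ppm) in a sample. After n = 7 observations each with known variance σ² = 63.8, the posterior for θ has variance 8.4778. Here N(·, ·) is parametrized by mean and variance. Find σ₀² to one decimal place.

σ₀² = 121.4

Posterior precision equals prior precision plus data precision: 1/σ_n² = 1/σ₀² + n/σ².
So 1/σ₀² = 1/8.4778 − 7/63.8 = 0.117955 − 0.109718 = 0.008237.
Hence σ₀² = 1/0.008237 ≈ 121.4.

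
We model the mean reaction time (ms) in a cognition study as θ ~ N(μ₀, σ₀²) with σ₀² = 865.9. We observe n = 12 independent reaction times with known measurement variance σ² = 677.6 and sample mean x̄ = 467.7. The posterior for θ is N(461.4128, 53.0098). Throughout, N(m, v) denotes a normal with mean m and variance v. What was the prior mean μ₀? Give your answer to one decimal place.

μ₀ = 365.0

With known observation variance, the Normal–Normal posterior has precision τ_n = τ₀ + n/σ² and mean μ_n = (τ₀μ₀ + (n/σ²)x̄)/τ_n.
Here τ₀ = 1/865.9 = 0.001155 and τ_data = 12/677.6 = 0.017710, so τ_n = 0.018865.
Rearranging for μ₀: μ₀ = (μ_n·τ_n − τ_data·x̄)/τ₀ = (461.4128·0.018865 − 0.017710·467.7) / 0.001155 = 0.421585/0.001155 ≈ 365.0.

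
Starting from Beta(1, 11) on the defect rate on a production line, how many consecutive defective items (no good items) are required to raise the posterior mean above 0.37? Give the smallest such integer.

After k defective items and 0 good items the posterior is Beta(1+k, 11), with mean (1+k)/(1+11+k).
Set (1+k)/(12+k) > 0.37 and solve: k > (0.37·12 − 1)/(1 − 0.37) = 5.460.
The smallest integer exceeding 5.460 is 6, and checking k=6: (7)/(18) = 0.3889 > 0.37.

k = 6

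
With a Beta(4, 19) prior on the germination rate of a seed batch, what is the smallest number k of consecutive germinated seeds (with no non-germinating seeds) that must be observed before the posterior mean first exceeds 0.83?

After k germinated seeds and 0 non-germinating seeds the posterior is Beta(4+k, 19), with mean (4+k)/(4+19+k).
Set (4+k)/(23+k) > 0.83 and solve: k > (0.83·23 − 4)/(1 − 0.83) = 88.765.
The smallest integer exceeding 88.765 is 89.

k = 89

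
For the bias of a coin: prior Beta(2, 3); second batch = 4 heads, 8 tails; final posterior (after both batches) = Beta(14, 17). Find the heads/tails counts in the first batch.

Sequential conjugate updates are equivalent to a single update on the pooled data, so total successes = posterior α − prior α and total failures = posterior β − prior β.
Total across both batches: 14−2=12 heads, 17−3=14 tails.
Subtract the second batch: 12−4=8 heads and 14−8=6 tails.

8 heads and 6 tails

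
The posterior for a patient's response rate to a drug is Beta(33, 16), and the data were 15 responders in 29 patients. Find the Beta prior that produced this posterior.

Beta(18, 2)

A Beta(a, b) prior with s successes and f failures in binomial data gives a Beta(a+s, b+f) posterior.
Subtract the data counts: 33−15=18, 16−14=2.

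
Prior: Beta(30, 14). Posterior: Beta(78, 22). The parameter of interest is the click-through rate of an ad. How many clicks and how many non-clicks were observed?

48 clicks and 8 non-clicks

A Beta(α, β) prior with s successes and f failures in binomial data gives a Beta(α+s, β+f) posterior.
Match parameters: s=78−30=48, f=22−14=8.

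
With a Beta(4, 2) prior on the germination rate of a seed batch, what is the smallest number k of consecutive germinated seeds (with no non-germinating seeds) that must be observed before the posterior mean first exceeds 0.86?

After k germinated seeds and 0 non-germinating seeds the posterior is Beta(4+k, 2), with mean (4+k)/(4+2+k).
Set (4+k)/(6+k) > 0.86 and solve: k > (0.86·6 − 4)/(1 − 0.86) = 8.286.
The smallest integer exceeding 8.286 is 9.

k = 9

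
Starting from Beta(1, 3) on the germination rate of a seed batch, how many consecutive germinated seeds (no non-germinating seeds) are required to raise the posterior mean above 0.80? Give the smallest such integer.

After k germinated seeds and 0 non-germinating seeds the posterior is Beta(1+k, 3), with mean (1+k)/(1+3+k).
Set (1+k)/(4+k) > 0.80 and solve: k > (0.80·4 − 1)/(1 − 0.80) = 11.000.
The smallest integer exceeding 11.000 is 12, and checking k=12: (13)/(16) = 0.8125 > 0.80.

k = 12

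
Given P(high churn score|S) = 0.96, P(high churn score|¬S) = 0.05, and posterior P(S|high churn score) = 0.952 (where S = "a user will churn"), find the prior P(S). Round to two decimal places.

P(S) = 0.51

Bayes' rule in odds form gives O(S|E) = O(S)·[P(E|S)/P(E|¬S)], hence O(S) = O(S|E)/LR.
Posterior odds = 0.952/(1−0.952) = 19.8333. LR = 0.96/0.05 = 19.2000.
Prior odds = 19.8333/19.2000 = 1.0330, so P(S) = 1.0330/(1+1.0330) ≈ 0.51.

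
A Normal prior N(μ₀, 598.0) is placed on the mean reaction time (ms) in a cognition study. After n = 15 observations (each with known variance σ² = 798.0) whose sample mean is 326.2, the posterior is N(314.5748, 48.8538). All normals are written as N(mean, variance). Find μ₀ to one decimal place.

With known observation variance, the Normal–Normal posterior has precision τ_n = τ₀ + n/σ² and mean μ_n = (τ₀μ₀ + (n/σ²)x̄)/τ_n.
Here τ₀ = 1/598.0 = 0.001672 and τ_data = 15/798.0 = 0.018797, so τ_n = 0.020469.
Rearranging for μ₀: μ₀ = (μ_n·τ_n − τ_data·x̄)/τ₀ = (314.5748·0.020469 − 0.018797·326.2) / 0.001672 = 0.307450/0.001672 ≈ 183.9.

μ₀ = 183.9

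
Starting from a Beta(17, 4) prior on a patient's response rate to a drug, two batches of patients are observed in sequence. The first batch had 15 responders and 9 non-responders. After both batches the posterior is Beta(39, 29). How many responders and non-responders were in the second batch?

Sequential conjugate updates are equivalent to a single update on the pooled data, so total successes = posterior α − prior α and total failures = posterior β − prior β.
Total across both batches: 39−17=22 responders, 29−4=25 non-responders.
Subtract the first batch: 22−15=7 responders and 25−9=16 non-responders.

7 responders and 16 non-responders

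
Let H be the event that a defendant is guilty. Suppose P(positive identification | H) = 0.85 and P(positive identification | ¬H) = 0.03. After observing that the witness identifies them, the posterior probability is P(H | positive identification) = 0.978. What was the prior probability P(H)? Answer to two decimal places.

P(H) = 0.61

In odds form, posterior odds = prior odds × likelihood ratio, so prior odds = posterior odds ÷ LR.
Posterior odds = 0.978/(1−0.978) = 44.4545. LR = 0.85/0.03 = 28.3333.
Prior odds = 44.4545/28.3333 = 1.5690, so P(H) = 1.5690/(1+1.5690) ≈ 0.61.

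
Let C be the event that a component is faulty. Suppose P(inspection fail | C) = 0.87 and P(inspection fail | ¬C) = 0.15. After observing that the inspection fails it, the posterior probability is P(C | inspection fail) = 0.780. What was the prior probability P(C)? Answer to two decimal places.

In odds form, posterior odds = prior odds × likelihood ratio, so prior odds = posterior odds ÷ LR.
Posterior odds = 0.780/(1−0.780) = 3.5455. LR = 0.87/0.15 = 5.8000.
Prior odds = 3.5455/5.8000 = 0.6113, so P(C) = 0.6113/(1+0.6113) ≈ 0.38.

P(C) = 0.38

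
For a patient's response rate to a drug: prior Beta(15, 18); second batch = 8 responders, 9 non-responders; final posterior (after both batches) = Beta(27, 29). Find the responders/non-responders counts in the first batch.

4 responders and 2 non-responders

Because Beta–binomial updating is additive in the counts, the combined data contributed (α_post−α_prior, β_post−β_prior) successes and failures.
Total across both batches: 27−15=12 responders, 29−18=11 non-responders.
Subtract the second batch: 12−8=4 responders and 11−9=2 non-responders.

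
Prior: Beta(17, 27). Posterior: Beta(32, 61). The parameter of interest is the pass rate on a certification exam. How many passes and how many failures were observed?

15 passes and 34 failures

Under Beta–binomial conjugacy the posterior parameters are (α+s, β+f).
So s = 32 − 17 = 15 and f = 61 − 27 = 34.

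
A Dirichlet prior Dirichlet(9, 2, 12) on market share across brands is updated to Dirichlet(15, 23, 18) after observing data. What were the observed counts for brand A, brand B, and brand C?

counts (6, 21, 6)

For a Dirichlet(α) prior with multinomial counts c, the posterior is Dirichlet(α + c) componentwise.
Counts are posterior − prior componentwise: 15−9=6, 23−2=21, 18−12=6.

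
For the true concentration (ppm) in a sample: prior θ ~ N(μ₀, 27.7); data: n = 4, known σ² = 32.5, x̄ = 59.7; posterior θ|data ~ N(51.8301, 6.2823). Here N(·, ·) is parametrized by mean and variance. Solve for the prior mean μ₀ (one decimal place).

With known observation variance, the Normal–Normal posterior has precision τ_n = τ₀ + n/σ² and mean μ_n = (τ₀μ₀ + (n/σ²)x̄)/τ_n.
Here τ₀ = 1/27.7 = 0.036101 and τ_data = 4/32.5 = 0.123077, so τ_n = 0.159178.
Rearranging for μ₀: μ₀ = (μ_n·τ_n − τ_data·x̄)/τ₀ = (51.8301·0.159178 − 0.123077·59.7) / 0.036101 = 0.902515/0.036101 ≈ 25.0.

μ₀ = 25.0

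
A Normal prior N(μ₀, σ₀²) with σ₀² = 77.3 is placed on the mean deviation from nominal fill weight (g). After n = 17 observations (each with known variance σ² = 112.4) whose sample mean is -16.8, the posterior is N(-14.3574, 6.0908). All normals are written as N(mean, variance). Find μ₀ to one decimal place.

The posterior mean is a precision-weighted average: μ_n = (τ₀μ₀ + τ_data·x̄)/(τ₀+τ_data), with τ₀=1/σ₀² and τ_data=n/σ².
Here τ₀ = 1/77.3 = 0.012937 and τ_data = 17/112.4 = 0.151246, so τ_n = 0.164183.
Rearranging for μ₀: μ₀ = (μ_n·τ_n − τ_data·x̄)/τ₀ = (-14.3574·0.164183 − 0.151246·-16.8) / 0.012937 = 0.183692/0.012937 ≈ 14.2.

μ₀ = 14.2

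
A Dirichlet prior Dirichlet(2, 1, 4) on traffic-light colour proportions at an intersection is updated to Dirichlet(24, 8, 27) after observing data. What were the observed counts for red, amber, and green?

counts (22, 7, 23)

For a Dirichlet(α) prior with multinomial counts c, the posterior is Dirichlet(α + c) componentwise.
Counts are posterior − prior componentwise: 24−2=22, 8−1=7, 27−4=23.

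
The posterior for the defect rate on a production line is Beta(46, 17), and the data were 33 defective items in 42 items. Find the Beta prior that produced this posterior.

Beta is conjugate to the binomial likelihood: posterior = Beta(α+s, β+f).
Subtract the data counts: 46−33=13, 17−9=8.

Beta(13, 8)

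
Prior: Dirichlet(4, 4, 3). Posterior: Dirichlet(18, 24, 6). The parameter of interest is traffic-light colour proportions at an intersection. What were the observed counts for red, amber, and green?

For a Dirichlet(α) prior with multinomial counts c, the posterior is Dirichlet(α + c) componentwise.
Counts are posterior − prior componentwise: 18−4=14, 24−4=20, 6−3=3.

counts (14, 20, 3)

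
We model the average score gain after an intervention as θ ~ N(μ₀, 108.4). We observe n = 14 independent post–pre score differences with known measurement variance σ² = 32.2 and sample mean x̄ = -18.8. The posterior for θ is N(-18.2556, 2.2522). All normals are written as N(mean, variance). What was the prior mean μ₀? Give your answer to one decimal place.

μ₀ = 7.4

The posterior mean is a precision-weighted average: μ_n = (τ₀μ₀ + τ_data·x̄)/(τ₀+τ_data), with τ₀=1/σ₀² and τ_data=n/σ².
Here τ₀ = 1/108.4 = 0.009225 and τ_data = 14/32.2 = 0.434783, so τ_n = 0.444008.
Rearranging for μ₀: μ₀ = (μ_n·τ_n − τ_data·x̄)/τ₀ = (-18.2556·0.444008 − 0.434783·-18.8) / 0.009225 = 0.068288/0.009225 ≈ 7.4.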